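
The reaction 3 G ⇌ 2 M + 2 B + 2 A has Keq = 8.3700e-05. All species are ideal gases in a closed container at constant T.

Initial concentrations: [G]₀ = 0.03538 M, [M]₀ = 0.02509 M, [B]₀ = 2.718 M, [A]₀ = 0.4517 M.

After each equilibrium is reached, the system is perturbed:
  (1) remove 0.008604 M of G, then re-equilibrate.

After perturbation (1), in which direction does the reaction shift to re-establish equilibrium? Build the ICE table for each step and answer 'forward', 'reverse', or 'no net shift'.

Q₀ = 21.43 vs Keq = 8.3700e-05 ⇒ Q>K, reverse
Step 1:
                  G         M         B         A
  I         0.03538   0.02509     2.718    0.4517
  C          0.0374  -0.02493  -0.02493  -0.02493
  E         0.07278 1.5630e-04     2.693    0.4268
  solve Keq expr → x = -0.01247; check Q = 8.3700e-05
Then remove 0.008604 M of G.
Step 2:
                  G         M         B         A
  I         0.06418 1.5630e-04     2.693    0.4268
  C       4.0123e-05 -2.6749e-05 -2.6749e-05 -2.6749e-05
  E         0.06422 1.2955e-04     2.693    0.4267
  solve Keq expr → x = -1.3374e-05; check Q = 8.3700e-05

Direction: reverse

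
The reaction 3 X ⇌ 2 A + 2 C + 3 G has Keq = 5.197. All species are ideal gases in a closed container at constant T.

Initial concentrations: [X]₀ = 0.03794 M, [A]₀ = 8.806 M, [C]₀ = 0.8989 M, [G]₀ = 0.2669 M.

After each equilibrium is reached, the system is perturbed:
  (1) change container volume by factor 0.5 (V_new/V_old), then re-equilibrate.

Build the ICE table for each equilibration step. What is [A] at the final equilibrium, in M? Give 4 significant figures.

Q₀ = 2.1814e+04 vs Keq = 5.197 ⇒ Q>K, reverse
Step 1:
                    X           A           C           G
  init        0.03794       8.806      0.8989      0.2669
  Δ            0.1679      -0.112      -0.112     -0.1679
  eq           0.2059       8.694      0.7869     0.09895
  solve Keq expr → x = -0.05598; check Q = 5.197
Then change container volume by factor 0.5 (V_new/V_old).
Step 2:
                    X           A           C           G
  init         0.4118       17.39       1.574      0.1979
  Δ           0.09771    -0.06514    -0.06514    -0.09771
  eq           0.5095       17.32       1.509      0.1002
  solve Keq expr → x = -0.03257; check Q = 5.197

[A]_eq = 17.32 M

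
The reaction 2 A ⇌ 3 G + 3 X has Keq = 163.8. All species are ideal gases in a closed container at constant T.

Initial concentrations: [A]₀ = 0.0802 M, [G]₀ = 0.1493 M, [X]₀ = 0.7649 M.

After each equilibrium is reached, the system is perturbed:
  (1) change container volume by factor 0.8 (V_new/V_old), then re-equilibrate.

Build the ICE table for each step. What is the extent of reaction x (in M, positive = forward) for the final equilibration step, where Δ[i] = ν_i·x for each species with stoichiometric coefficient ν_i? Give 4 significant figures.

x = -0.00255 M

Q₀ = 0.2315 vs Keq = 163.8 ⇒ Q<K, forward
Step 1:
                  A         G         X
  init       0.0802    0.1493    0.7649
  Δ        -0.07189    0.1078    0.1078
  eq       0.008307    0.2571    0.8727
  solve Keq expr → x = 0.03595; check Q = 163.8
Then change container volume by factor 0.8 (V_new/V_old).
Step 2:
                  A         G         X
  init      0.01038    0.3214     1.091
  Δ          0.0051 -0.007651 -0.007651
  eq        0.01548    0.3138     1.083
  solve Keq expr → x = -0.00255; check Q = 163.8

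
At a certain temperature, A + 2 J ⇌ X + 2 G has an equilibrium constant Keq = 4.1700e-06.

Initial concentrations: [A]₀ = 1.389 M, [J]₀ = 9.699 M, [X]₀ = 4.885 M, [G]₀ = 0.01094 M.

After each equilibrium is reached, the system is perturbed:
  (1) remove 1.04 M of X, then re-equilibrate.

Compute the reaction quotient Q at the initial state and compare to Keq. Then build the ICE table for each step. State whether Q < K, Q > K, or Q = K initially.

Q₀ = 4.4745e-06; Q > K (proceeds reverse)

Q₀ = 4.4745e-06 vs Keq = 4.1700e-06 ⇒ Q>K, reverse
Step 1:
                  A         J         X         G
  Initial     1.389     9.699     4.885   0.01094
  Change  1.8873e-04 3.7745e-04 -1.8873e-04 -3.7745e-04
  Equil       1.389     9.699     4.885   0.01056
  solve Keq expr → x = -1.8873e-04; check Q = 4.1700e-06
Then remove 1.04 M of X.
Step 2:
                  A         J         X         G
  Initial     1.389     9.699     3.845   0.01056
  Change  -6.6881e-04 -0.001338 6.6881e-04  0.001338
  Equil       1.389     9.698     3.845    0.0119
  solve Keq expr → x = 6.6881e-04; check Q = 4.1700e-06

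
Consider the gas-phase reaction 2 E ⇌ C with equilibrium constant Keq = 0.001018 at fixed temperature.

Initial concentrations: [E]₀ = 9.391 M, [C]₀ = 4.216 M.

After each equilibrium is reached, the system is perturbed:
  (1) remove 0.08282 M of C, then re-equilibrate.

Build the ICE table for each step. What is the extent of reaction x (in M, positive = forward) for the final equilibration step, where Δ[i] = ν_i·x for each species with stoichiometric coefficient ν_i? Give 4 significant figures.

x = 0.07742 M

Q₀ = 0.04781 vs Keq = 0.001018 ⇒ Q>K, reverse
Step 1:
                    E           C
  I             9.391       4.216
  C             7.828      -3.914
  E             17.22      0.3018
  solve Keq expr → x = -3.914; check Q = 0.001018
Then remove 0.08282 M of C.
Step 2:
                    E           C
  I             17.22       0.219
  C           -0.1548     0.07742
  E             17.06      0.2964
  solve Keq expr → x = 0.07742; check Q = 0.001018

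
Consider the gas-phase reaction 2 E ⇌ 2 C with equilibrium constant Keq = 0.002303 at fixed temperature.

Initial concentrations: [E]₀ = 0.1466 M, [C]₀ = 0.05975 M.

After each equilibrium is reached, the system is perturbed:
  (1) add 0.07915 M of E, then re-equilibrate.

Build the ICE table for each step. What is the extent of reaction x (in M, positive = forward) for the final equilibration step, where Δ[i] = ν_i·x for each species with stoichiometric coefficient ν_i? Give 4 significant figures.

x = 0.001812 M

Q₀ = 0.1661 vs Keq = 0.002303 ⇒ Q>K, reverse
Step 1:
                    E           C
  I            0.1466     0.05975
  C            0.0503     -0.0503
  E            0.1969    0.009449
  solve Keq expr → x = -0.02515; check Q = 0.002303
Then add 0.07915 M of E.
Step 2:
                    E           C
  I            0.2761    0.009449
  C         -0.003624    0.003624
  E            0.2724     0.01307
  solve Keq expr → x = 0.001812; check Q = 0.002303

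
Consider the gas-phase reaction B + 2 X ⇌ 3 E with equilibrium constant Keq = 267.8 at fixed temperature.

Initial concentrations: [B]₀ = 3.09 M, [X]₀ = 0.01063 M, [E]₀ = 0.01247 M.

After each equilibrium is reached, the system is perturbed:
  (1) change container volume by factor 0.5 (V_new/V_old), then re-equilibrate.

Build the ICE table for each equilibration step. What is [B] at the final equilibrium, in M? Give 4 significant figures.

Q₀ = 0.005554 vs Keq = 267.8 ⇒ Q<K, forward
Step 1:
                    B           X           E
  Initial        3.09     0.01063     0.01247
  Change    -0.005233    -0.01047      0.0157
  Equil         3.085  1.6448e-04     0.02817
  solve Keq expr → x = 0.005233; check Q = 267.8
Then change container volume by factor 0.5 (V_new/V_old).
Step 2:
                    B           X           E
  Initial        6.17  3.2897e-04     0.05634
  Change            0           0           0
  Equil          6.17  3.2897e-04     0.05634
  solve Keq expr → x = 0; check Q = 267.8

[B]_eq = 6.17 M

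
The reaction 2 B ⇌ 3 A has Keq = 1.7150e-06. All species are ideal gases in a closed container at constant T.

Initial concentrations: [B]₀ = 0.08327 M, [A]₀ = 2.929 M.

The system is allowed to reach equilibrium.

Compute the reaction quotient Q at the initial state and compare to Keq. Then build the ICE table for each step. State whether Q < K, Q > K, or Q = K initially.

Q₀ = 3624; Q > K (proceeds reverse)

Q₀ = 3624 vs Keq = 1.7150e-06 ⇒ Q>K, reverse
Step 1:
                   B          A
  Initial    0.08327      2.929
  Change        1.94      -2.91
  Equil        2.023    0.01915
  solve Keq expr → x = -0.97; check Q = 1.7150e-06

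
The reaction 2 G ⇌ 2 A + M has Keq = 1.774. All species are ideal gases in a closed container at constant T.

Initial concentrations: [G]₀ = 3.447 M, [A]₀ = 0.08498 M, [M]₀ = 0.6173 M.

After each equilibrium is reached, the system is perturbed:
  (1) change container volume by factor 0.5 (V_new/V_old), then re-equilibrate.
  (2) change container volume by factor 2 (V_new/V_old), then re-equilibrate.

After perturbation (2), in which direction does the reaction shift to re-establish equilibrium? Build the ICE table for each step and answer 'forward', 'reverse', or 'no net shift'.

Direction: forward

Q₀ = 3.7519e-04 vs Keq = 1.774 ⇒ Q<K, forward
Step 1:
                   G          A          M
  Initial      3.447    0.08498     0.6173
  Change      -1.756      1.756     0.8782
  Equil        1.691      1.841      1.495
  solve Keq expr → x = 0.8782; check Q = 1.774
Then change container volume by factor 0.5 (V_new/V_old).
Step 2:
                   G          A          M
  Initial      3.381      3.683      2.991
  Change      0.5288    -0.5288    -0.2644
  Equil         3.91      3.154      2.727
  solve Keq expr → x = -0.2644; check Q = 1.774
Then change container volume by factor 2 (V_new/V_old).
Step 3:
                   G          A          M
  Initial      1.955      1.577      1.363
  Change     -0.2644     0.2644     0.1322
  Equil        1.691      1.841      1.495
  solve Keq expr → x = 0.1322; check Q = 1.774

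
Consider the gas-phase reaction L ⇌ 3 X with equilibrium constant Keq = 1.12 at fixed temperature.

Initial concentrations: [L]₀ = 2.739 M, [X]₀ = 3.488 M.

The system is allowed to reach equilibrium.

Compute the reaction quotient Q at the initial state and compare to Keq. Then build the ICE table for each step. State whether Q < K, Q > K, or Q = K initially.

Q₀ = 15.49; Q > K (proceeds reverse)

Q₀ = 15.49 vs Keq = 1.12 ⇒ Q>K, reverse
Step 1:
                  L         X
  init        2.739     3.488
  Δ          0.6431    -1.929
  eq          3.382     1.559
  solve Keq expr → x = -0.6431; check Q = 1.12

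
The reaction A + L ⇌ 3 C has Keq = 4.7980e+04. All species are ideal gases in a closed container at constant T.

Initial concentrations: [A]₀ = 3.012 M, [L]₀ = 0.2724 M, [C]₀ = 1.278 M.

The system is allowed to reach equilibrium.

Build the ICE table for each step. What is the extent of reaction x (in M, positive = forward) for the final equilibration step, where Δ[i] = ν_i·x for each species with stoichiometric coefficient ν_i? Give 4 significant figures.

Q₀ = 2.544 vs Keq = 4.7980e+04 ⇒ Q<K, forward
Step 1:
                   A          L          C
  I            3.012     0.2724      1.278
  C          -0.2723    -0.2723      0.817
  E             2.74 6.9950e-05      2.095
  solve Keq expr → x = 0.2723; check Q = 4.7980e+04

x = 0.2723 M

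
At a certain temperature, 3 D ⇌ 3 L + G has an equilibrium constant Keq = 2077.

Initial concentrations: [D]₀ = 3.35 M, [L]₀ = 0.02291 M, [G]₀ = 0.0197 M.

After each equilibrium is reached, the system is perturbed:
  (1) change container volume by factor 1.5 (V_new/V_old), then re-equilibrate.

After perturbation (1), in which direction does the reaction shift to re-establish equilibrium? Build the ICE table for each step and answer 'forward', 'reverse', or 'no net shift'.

Direction: forward

Q₀ = 6.3010e-09 vs Keq = 2077 ⇒ Q<K, forward
Step 1:
                    D           L           G
  I              3.35     0.02291      0.0197
  C            -3.101       3.101       1.034
  E            0.2491       3.124       1.053
  solve Keq expr → x = 1.034; check Q = 2077
Then change container volume by factor 1.5 (V_new/V_old).
Step 2:
                    D           L           G
  I            0.1661       2.083      0.7022
  C          -0.01921     0.01921    0.006404
  E            0.1469       2.102      0.7086
  solve Keq expr → x = 0.006404; check Q = 2077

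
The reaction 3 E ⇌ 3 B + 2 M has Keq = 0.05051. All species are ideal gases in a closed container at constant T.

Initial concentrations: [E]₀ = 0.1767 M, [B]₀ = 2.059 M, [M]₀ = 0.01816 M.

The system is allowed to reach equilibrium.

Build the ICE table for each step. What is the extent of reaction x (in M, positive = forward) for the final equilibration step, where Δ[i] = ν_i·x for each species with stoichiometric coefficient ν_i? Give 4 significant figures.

x = -0.005787 M

Q₀ = 0.5218 vs Keq = 0.05051 ⇒ Q>K, reverse
Step 1:
                   E          B          M
  init        0.1767      2.059    0.01816
  Δ          0.01736   -0.01736   -0.01157
  eq          0.1941      2.042   0.006586
  solve Keq expr → x = -0.005787; check Q = 0.05051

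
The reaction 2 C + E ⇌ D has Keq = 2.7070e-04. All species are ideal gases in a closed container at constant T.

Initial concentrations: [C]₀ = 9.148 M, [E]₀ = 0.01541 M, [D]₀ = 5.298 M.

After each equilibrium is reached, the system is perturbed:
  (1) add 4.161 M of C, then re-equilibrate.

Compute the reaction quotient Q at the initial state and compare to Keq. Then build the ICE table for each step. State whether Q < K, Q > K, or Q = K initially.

Q₀ = 4.108 vs Keq = 2.7070e-04 ⇒ Q>K, reverse
Step 1:
                  C         E         D
  Initial     9.148   0.01541     5.298
  Change      9.667     4.833    -4.833
  Equil       18.81     4.849    0.4646
  solve Keq expr → x = -4.833; check Q = 2.7070e-04
Then add 4.161 M of C.
Step 2:
                  C         E         D
  Initial     22.98     4.849    0.4646
  Change    -0.3628   -0.1814    0.1814
  Equil       22.61     4.667    0.6461
  solve Keq expr → x = 0.1814; check Q = 2.7070e-04

Q₀ = 4.108; Q > K (proceeds reverse)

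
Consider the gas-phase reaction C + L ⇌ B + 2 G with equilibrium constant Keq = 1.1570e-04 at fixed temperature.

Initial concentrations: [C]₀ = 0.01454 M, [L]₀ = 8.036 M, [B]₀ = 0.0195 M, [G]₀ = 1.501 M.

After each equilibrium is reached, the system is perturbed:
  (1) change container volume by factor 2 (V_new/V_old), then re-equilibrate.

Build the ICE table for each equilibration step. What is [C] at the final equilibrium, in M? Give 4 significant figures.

Q₀ = 0.376 vs Keq = 1.1570e-04 ⇒ Q>K, reverse
Step 1:
                    C           L           B           G
  init        0.01454       8.036      0.0195       1.501
  Δ           0.01949     0.01949    -0.01949    -0.03897
  eq          0.03403       8.055  1.4836e-05       1.462
  solve Keq expr → x = -0.01949; check Q = 1.1570e-04
Then change container volume by factor 2 (V_new/V_old).
Step 2:
                    C           L           B           G
  init        0.01701       4.028  7.4179e-06       0.731
  Δ       -7.4108e-06 -7.4108e-06  7.4108e-06  1.4822e-05
  eq          0.01701       4.028  1.4829e-05       0.731
  solve Keq expr → x = 7.4108e-06; check Q = 1.1570e-04

[C]_eq = 0.01701 M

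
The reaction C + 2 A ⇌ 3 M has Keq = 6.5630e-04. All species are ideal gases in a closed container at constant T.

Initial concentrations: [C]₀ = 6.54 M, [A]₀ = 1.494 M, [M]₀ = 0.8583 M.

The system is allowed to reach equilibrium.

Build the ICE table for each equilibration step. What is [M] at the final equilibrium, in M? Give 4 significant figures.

[M]_eq = 0.2517 M

Q₀ = 0.04332 vs Keq = 6.5630e-04 ⇒ Q>K, reverse
Step 1:
                  C         A         M
  I            6.54     1.494    0.8583
  C          0.2022    0.4044   -0.6066
  E           6.742     1.898    0.2517
  solve Keq expr → x = -0.2022; check Q = 6.5630e-04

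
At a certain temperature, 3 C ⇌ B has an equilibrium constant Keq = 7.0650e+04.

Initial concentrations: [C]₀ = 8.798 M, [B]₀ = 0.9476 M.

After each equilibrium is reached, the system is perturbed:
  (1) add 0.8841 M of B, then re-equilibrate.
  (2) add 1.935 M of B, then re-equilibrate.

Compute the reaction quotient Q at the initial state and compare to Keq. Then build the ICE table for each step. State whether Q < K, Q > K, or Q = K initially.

Q₀ = 0.001391; Q < K (proceeds forward)

Q₀ = 0.001391 vs Keq = 7.0650e+04 ⇒ Q<K, forward
Step 1:
                   C          B
  init         8.798     0.9476
  Δ            -8.76       2.92
  eq         0.03797      3.868
  solve Keq expr → x = 2.92; check Q = 7.0650e+04
Then add 0.8841 M of B.
Step 2:
                   C          B
  init       0.03797      4.752
  Δ         0.002695 -8.9818e-04
  eq         0.04066      4.751
  solve Keq expr → x = -8.9818e-04; check Q = 7.0650e+04
Then add 1.935 M of B.
Step 3:
                   C          B
  init       0.04066      6.686
  Δ         0.004902  -0.001634
  eq         0.04557      6.684
  solve Keq expr → x = -0.001634; check Q = 7.0650e+04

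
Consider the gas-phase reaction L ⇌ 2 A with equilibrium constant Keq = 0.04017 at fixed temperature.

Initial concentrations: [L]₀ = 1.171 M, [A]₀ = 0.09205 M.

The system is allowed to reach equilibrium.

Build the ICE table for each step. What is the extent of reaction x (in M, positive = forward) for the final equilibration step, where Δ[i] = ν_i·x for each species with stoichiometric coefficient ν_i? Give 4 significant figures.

x = 0.05962 M

Q₀ = 0.007236 vs Keq = 0.04017 ⇒ Q<K, forward
Step 1:
                  L         A
  Initial     1.171   0.09205
  Change   -0.05962    0.1192
  Equil       1.111    0.2113
  solve Keq expr → x = 0.05962; check Q = 0.04017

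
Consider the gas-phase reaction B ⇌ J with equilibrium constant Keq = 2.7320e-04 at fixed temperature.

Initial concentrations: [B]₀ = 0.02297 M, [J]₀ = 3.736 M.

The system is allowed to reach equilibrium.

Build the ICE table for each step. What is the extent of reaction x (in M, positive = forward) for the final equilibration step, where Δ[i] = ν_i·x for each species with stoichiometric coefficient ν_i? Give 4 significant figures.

x = -3.735 M

Q₀ = 162.6 vs Keq = 2.7320e-04 ⇒ Q>K, reverse
Step 1:
                   B          J
  Initial    0.02297      3.736
  Change       3.735     -3.735
  Equil        3.758   0.001027
  solve Keq expr → x = -3.735; check Q = 2.7320e-04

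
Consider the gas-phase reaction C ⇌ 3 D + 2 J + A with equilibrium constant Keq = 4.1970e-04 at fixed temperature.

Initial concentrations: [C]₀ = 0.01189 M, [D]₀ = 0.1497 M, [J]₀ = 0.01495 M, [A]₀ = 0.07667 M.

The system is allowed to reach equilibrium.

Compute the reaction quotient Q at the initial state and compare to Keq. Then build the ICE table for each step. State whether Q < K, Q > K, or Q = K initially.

Q₀ = 4.8349e-06 vs Keq = 4.1970e-04 ⇒ Q<K, forward
Step 1:
                    C           D           J           A
  Initial     0.01189      0.1497     0.01495     0.07667
  Change     -0.01034     0.03101     0.02067     0.01034
  Equil      0.001553      0.1807     0.03562     0.08701
  solve Keq expr → x = 0.01034; check Q = 4.1970e-04

Q₀ = 4.8349e-06; Q < K (proceeds forward)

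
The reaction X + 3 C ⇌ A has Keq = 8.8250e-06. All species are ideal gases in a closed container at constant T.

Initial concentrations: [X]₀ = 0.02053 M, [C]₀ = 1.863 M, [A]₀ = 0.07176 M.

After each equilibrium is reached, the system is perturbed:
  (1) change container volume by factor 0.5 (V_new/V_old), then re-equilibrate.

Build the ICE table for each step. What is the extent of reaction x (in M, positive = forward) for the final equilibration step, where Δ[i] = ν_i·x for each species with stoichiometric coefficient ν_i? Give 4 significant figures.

Q₀ = 0.5406 vs Keq = 8.8250e-06 ⇒ Q>K, reverse
Step 1:
                   X          C          A
  Initial    0.02053      1.863    0.07176
  Change     0.07175     0.2153   -0.07175
  Equil      0.09228      2.078 7.3103e-06
  solve Keq expr → x = -0.07175; check Q = 8.8250e-06
Then change container volume by factor 0.5 (V_new/V_old).
Step 2:
                   X          C          A
  Initial     0.1846      4.157 1.4621e-05
  Change  -1.0225e-04 -3.0676e-04 1.0225e-04
  Equil       0.1845      4.156 1.1687e-04
  solve Keq expr → x = 1.0225e-04; check Q = 8.8250e-06

x = 1.0225e-04 M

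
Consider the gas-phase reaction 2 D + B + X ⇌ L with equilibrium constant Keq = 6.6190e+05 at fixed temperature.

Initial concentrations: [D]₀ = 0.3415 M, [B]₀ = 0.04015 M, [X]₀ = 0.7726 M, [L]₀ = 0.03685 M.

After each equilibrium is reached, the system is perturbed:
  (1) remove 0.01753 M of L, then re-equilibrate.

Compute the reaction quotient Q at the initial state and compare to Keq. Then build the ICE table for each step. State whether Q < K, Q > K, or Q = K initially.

Q₀ = 10.19; Q < K (proceeds forward)

Q₀ = 10.19 vs Keq = 6.6190e+05 ⇒ Q<K, forward
Step 1:
                    D           B           X           L
  init         0.3415     0.04015      0.7726     0.03685
  Δ           -0.0803    -0.04015    -0.04015     0.04015
  eq           0.2612  2.3278e-06      0.7325       0.077
  solve Keq expr → x = 0.04015; check Q = 6.6190e+05
Then remove 0.01753 M of L.
Step 2:
                    D           B           X           L
  init         0.2612  2.3278e-06      0.7325     0.05947
  Δ       -1.0599e-06 -5.2993e-07 -5.2993e-07  5.2993e-07
  eq           0.2612  1.7979e-06      0.7325     0.05947
  solve Keq expr → x = 5.2993e-07; check Q = 6.6190e+05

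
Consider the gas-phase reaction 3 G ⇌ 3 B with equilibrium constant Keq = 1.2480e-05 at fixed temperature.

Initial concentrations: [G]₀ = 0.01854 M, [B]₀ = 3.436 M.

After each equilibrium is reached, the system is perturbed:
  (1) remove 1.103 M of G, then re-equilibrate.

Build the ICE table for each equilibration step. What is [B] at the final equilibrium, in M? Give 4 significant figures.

[B]_eq = 0.05331 M

Q₀ = 6.3655e+06 vs Keq = 1.2480e-05 ⇒ Q>K, reverse
Step 1:
                    G           B
  init        0.01854       3.436
  Δ             3.358      -3.358
  eq            3.376     0.07831
  solve Keq expr → x = -1.119; check Q = 1.2480e-05
Then remove 1.103 M of G.
Step 2:
                    G           B
  init          2.273     0.07831
  Δ             0.025      -0.025
  eq            2.298     0.05331
  solve Keq expr → x = -0.008335; check Q = 1.2480e-05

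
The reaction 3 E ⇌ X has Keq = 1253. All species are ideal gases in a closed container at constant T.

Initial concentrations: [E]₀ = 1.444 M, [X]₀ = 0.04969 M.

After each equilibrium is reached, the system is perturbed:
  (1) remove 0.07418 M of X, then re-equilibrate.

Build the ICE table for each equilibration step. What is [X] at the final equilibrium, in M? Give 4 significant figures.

Q₀ = 0.0165 vs Keq = 1253 ⇒ Q<K, forward
Step 1:
                   E          X
  Initial      1.444    0.04969
  Change       -1.37     0.4567
  Equil      0.07393     0.5064
  solve Keq expr → x = 0.4567; check Q = 1253
Then remove 0.07418 M of X.
Step 2:
                   E          X
  Initial    0.07393     0.4322
  Change   -0.003735   0.001245
  Equil       0.0702     0.4334
  solve Keq expr → x = 0.001245; check Q = 1253

[X]_eq = 0.4334 M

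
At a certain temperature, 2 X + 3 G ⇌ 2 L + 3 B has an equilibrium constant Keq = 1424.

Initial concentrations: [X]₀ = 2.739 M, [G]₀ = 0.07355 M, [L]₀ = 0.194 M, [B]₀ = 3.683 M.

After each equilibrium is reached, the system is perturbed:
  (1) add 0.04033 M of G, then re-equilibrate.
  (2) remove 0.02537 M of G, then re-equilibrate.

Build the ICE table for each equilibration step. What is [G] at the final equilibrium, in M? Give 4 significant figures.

[G]_eq = 0.06033 M

Q₀ = 629.9 vs Keq = 1424 ⇒ Q<K, forward
Step 1:
                   X          G          L          B
  Initial      2.739    0.07355      0.194      3.683
  Change    -0.01013   -0.01519    0.01013    0.01519
  Equil        2.729    0.05836     0.2041      3.698
  solve Keq expr → x = 0.005064; check Q = 1424
Then add 0.04033 M of G.
Step 2:
                   X          G          L          B
  Initial      2.729    0.09869     0.2041      3.698
  Change    -0.02334   -0.03501    0.02334    0.03501
  Equil        2.706    0.06368     0.2275      3.733
  solve Keq expr → x = 0.01167; check Q = 1424
Then remove 0.02537 M of G.
Step 3:
                   X          G          L          B
  Initial      2.706    0.03831     0.2275      3.733
  Change     0.01468    0.02202   -0.01468   -0.02202
  Equil         2.72    0.06033     0.2128      3.711
  solve Keq expr → x = -0.007341; check Q = 1424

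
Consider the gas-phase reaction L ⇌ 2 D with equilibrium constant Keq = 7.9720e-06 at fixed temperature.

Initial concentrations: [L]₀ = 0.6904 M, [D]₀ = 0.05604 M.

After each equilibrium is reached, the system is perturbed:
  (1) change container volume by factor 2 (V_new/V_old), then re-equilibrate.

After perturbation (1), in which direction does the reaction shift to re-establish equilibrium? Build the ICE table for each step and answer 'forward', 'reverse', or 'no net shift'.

Direction: forward

Q₀ = 0.004549 vs Keq = 7.9720e-06 ⇒ Q>K, reverse
Step 1:
                    L           D
  I            0.6904     0.05604
  C           0.02682    -0.05365
  E            0.7172    0.002391
  solve Keq expr → x = -0.02682; check Q = 7.9720e-06
Then change container volume by factor 2 (V_new/V_old).
Step 2:
                    L           D
  I            0.3586    0.001196
  C       -2.4732e-04  4.9465e-04
  E            0.3584     0.00169
  solve Keq expr → x = 2.4732e-04; check Q = 7.9720e-06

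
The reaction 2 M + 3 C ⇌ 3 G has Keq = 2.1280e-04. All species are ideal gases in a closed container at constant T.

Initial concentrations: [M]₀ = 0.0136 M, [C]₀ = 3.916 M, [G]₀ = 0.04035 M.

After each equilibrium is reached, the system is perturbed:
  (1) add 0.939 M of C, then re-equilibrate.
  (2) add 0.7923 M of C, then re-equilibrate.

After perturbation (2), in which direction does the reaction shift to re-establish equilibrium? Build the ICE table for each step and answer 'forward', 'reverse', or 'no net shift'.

Direction: forward

Q₀ = 0.005915 vs Keq = 2.1280e-04 ⇒ Q>K, reverse
Step 1:
                  M         C         G
  Initial    0.0136     3.916   0.04035
  Change    0.01296   0.01944  -0.01944
  Equil     0.02656     3.935   0.02091
  solve Keq expr → x = -0.006479; check Q = 2.1280e-04
Then add 0.939 M of C.
Step 2:
                  M         C         G
  Initial   0.02656     4.874   0.02091
  Change  -0.002302 -0.003453  0.003453
  Equil     0.02426     4.871   0.02437
  solve Keq expr → x = 0.001151; check Q = 2.1280e-04
Then add 0.7923 M of C.
Step 3:
                  M         C         G
  Initial   0.02426     5.663   0.02437
  Change  -0.001727  -0.00259   0.00259
  Equil     0.02253     5.661   0.02696
  solve Keq expr → x = 8.6337e-04; check Q = 2.1280e-04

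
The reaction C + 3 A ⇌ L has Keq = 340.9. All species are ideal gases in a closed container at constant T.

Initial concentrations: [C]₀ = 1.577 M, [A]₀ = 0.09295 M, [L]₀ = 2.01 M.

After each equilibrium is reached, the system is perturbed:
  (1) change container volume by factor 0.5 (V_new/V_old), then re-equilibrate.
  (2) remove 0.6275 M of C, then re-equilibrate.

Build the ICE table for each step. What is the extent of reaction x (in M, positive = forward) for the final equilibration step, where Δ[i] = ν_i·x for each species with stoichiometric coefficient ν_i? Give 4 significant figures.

x = -0.003946 M

Q₀ = 1587 vs Keq = 340.9 ⇒ Q>K, reverse
Step 1:
                    C           A           L
  I             1.577     0.09295        2.01
  C           0.02036     0.06107    -0.02036
  E             1.597       0.154        1.99
  solve Keq expr → x = -0.02036; check Q = 340.9
Then change container volume by factor 0.5 (V_new/V_old).
Step 2:
                    C           A           L
  I             3.195       0.308       3.979
  C          -0.05085     -0.1525     0.05085
  E             3.144      0.1555        4.03
  solve Keq expr → x = 0.05085; check Q = 340.9
Then remove 0.6275 M of C.
Step 3:
                    C           A           L
  I             2.516      0.1555        4.03
  C          0.003946     0.01184   -0.003946
  E              2.52      0.1673       4.026
  solve Keq expr → x = -0.003946; check Q = 340.9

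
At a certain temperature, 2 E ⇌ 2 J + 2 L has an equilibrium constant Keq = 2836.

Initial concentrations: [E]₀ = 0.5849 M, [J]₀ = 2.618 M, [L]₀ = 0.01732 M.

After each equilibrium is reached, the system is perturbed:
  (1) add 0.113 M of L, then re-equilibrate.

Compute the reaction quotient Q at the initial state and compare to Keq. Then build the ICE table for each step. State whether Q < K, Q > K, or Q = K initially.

Q₀ = 0.00601; Q < K (proceeds forward)

Q₀ = 0.00601 vs Keq = 2836 ⇒ Q<K, forward
Step 1:
                    E           J           L
  init         0.5849       2.618     0.01732
  Δ           -0.5511      0.5511      0.5511
  eq          0.03382       3.169      0.5684
  solve Keq expr → x = 0.2755; check Q = 2836
Then add 0.113 M of L.
Step 2:
                    E           J           L
  init        0.03382       3.169      0.6814
  Δ          0.006272   -0.006272   -0.006272
  eq           0.0401       3.163      0.6751
  solve Keq expr → x = -0.003136; check Q = 2836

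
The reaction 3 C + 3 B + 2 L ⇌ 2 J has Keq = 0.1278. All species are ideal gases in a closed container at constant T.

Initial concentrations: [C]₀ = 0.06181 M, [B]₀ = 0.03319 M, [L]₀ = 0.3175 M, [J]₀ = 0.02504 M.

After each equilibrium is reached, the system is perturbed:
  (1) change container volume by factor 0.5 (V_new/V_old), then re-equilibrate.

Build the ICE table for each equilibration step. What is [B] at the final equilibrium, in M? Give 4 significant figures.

Q₀ = 7.2042e+05 vs Keq = 0.1278 ⇒ Q>K, reverse
Step 1:
                   C          B          L          J
  Initial    0.06181    0.03319     0.3175    0.02504
  Change     0.03745    0.03745    0.02497   -0.02497
  Equil      0.09926    0.07064     0.3425 7.1888e-05
  solve Keq expr → x = -0.01248; check Q = 0.1278
Then change container volume by factor 0.5 (V_new/V_old).
Step 2:
                   C          B          L          J
  Initial     0.1985     0.1413     0.6849 1.4378e-04
  Change   -0.001462  -0.001462 -9.7455e-04 9.7455e-04
  Equil       0.1971     0.1398      0.684   0.001118
  solve Keq expr → x = 4.8728e-04; check Q = 0.1278

[B]_eq = 0.1398 M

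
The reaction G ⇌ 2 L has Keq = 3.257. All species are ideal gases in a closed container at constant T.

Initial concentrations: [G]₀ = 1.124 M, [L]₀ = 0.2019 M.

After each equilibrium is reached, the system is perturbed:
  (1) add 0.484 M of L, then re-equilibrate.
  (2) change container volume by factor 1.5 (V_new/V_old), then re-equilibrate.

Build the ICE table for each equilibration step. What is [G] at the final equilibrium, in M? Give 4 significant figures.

[G]_eq = 0.4042 M

Q₀ = 0.03627 vs Keq = 3.257 ⇒ Q<K, forward
Step 1:
                  G         L
  Initial     1.124    0.2019
  Change    -0.5704     1.141
  Equil      0.5536     1.343
  solve Keq expr → x = 0.5704; check Q = 3.257
Then add 0.484 M of L.
Step 2:
                  G         L
  Initial    0.5536     1.827
  Change     0.1542   -0.3084
  Equil      0.7078     1.518
  solve Keq expr → x = -0.1542; check Q = 3.257
Then change container volume by factor 1.5 (V_new/V_old).
Step 3:
                  G         L
  Initial    0.4719     1.012
  Change   -0.06762    0.1352
  Equil      0.4042     1.147
  solve Keq expr → x = 0.06762; check Q = 3.257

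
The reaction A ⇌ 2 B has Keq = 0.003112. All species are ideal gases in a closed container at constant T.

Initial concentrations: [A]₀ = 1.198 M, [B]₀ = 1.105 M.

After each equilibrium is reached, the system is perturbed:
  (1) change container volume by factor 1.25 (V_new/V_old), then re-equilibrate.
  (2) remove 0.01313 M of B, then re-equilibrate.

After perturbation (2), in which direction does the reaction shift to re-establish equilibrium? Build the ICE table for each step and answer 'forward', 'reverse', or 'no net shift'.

Q₀ = 1.019 vs Keq = 0.003112 ⇒ Q>K, reverse
Step 1:
                    A           B
  init          1.198       1.105
  Δ             0.516      -1.032
  eq            1.714     0.07303
  solve Keq expr → x = -0.516; check Q = 0.003112
Then change container volume by factor 1.25 (V_new/V_old).
Step 2:
                    A           B
  init          1.371     0.05843
  Δ         -0.003408    0.006815
  eq            1.368     0.06524
  solve Keq expr → x = 0.003408; check Q = 0.003112
Then remove 0.01313 M of B.
Step 3:
                    A           B
  init          1.368     0.05211
  Δ         -0.006488     0.01298
  eq            1.361     0.06509
  solve Keq expr → x = 0.006488; check Q = 0.003112

Direction: forward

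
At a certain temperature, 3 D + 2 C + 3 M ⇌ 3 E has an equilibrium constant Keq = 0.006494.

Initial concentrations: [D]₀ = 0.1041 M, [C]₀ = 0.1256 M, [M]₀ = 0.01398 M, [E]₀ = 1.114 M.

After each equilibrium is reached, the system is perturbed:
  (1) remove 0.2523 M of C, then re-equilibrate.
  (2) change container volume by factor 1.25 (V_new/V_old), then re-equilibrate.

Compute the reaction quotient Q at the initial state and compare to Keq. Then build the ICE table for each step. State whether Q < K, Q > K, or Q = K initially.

Q₀ = 2.8432e+10 vs Keq = 0.006494 ⇒ Q>K, reverse
Step 1:
                   D          C          M          E
  init        0.1041     0.1256    0.01398      1.114
  Δ           0.9545     0.6363     0.9545    -0.9545
  eq           1.059     0.7619     0.9684     0.1595
  solve Keq expr → x = -0.3182; check Q = 0.006494
Then remove 0.2523 M of C.
Step 2:
                   D          C          M          E
  init         1.059     0.5096     0.9684     0.1595
  Δ          0.02767    0.01845    0.02767   -0.02767
  eq           1.086      0.528     0.9961     0.1319
  solve Keq expr → x = -0.009223; check Q = 0.006494
Then change container volume by factor 1.25 (V_new/V_old).
Step 3:
                   D          C          M          E
  init         0.869     0.4224     0.7969     0.1055
  Δ          0.02604    0.01736    0.02604   -0.02604
  eq           0.895     0.4398     0.8229    0.07947
  solve Keq expr → x = -0.008679; check Q = 0.006494

Q₀ = 2.8432e+10; Q > K (proceeds reverse)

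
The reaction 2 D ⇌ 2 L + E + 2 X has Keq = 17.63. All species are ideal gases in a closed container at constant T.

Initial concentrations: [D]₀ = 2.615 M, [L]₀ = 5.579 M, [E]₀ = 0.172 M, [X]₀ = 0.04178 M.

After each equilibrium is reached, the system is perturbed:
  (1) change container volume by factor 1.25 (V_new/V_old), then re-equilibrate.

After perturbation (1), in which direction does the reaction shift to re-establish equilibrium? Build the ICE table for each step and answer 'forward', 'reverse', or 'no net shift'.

Direction: forward

Q₀ = 0.001367 vs Keq = 17.63 ⇒ Q<K, forward
Step 1:
                  D         L         E         X
  Initial     2.615     5.579     0.172   0.04178
  Change     -1.091     1.091    0.5455     1.091
  Equil       1.524      6.67    0.7175     1.133
  solve Keq expr → x = 0.5455; check Q = 17.63
Then change container volume by factor 1.25 (V_new/V_old).
Step 2:
                  D         L         E         X
  Initial     1.219     5.336     0.574    0.9062
  Change    -0.1342    0.1342   0.06708    0.1342
  Equil       1.085      5.47     0.641      1.04
  solve Keq expr → x = 0.06708; check Q = 17.63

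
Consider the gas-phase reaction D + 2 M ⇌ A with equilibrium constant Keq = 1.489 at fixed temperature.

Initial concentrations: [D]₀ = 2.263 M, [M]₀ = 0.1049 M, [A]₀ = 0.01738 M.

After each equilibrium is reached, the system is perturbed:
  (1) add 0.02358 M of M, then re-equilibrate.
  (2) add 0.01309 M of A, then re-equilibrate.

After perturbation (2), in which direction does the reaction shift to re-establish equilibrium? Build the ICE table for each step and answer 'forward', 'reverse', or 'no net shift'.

Q₀ = 0.6979 vs Keq = 1.489 ⇒ Q<K, forward
Step 1:
                    D           M           A
  Initial       2.263      0.1049     0.01738
  Change    -0.008526    -0.01705    0.008526
  Equil         2.254     0.08785     0.02591
  solve Keq expr → x = 0.008526; check Q = 1.489
Then add 0.02358 M of M.
Step 2:
                    D           M           A
  Initial       2.254      0.1114     0.02591
  Change    -0.006509    -0.01302    0.006509
  Equil         2.248     0.09841     0.03242
  solve Keq expr → x = 0.006509; check Q = 1.489
Then add 0.01309 M of A.
Step 3:
                    D           M           A
  Initial       2.248     0.09841     0.04551
  Change     0.005436     0.01087   -0.005436
  Equil         2.253      0.1093     0.04007
  solve Keq expr → x = -0.005436; check Q = 1.489

Direction: reverse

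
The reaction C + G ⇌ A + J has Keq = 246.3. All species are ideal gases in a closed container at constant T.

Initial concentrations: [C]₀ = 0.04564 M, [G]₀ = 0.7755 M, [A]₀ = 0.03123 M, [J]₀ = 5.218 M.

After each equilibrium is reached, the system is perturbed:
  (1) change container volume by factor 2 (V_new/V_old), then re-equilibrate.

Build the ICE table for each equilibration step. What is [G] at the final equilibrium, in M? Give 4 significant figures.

Q₀ = 4.604 vs Keq = 246.3 ⇒ Q<K, forward
Step 1:
                  C         G         A         J
  Initial   0.04564    0.7755   0.03123     5.218
  Change   -0.04346  -0.04346   0.04346   0.04346
  Equil     0.00218     0.732   0.07469     5.261
  solve Keq expr → x = 0.04346; check Q = 246.3
Then change container volume by factor 2 (V_new/V_old).
Step 2:
                  C         G         A         J
  Initial   0.00109     0.366   0.03735     2.631
  Change          0         0         0         0
  Equil     0.00109     0.366   0.03735     2.631
  solve Keq expr → x = 0; check Q = 246.3

[G]_eq = 0.366 M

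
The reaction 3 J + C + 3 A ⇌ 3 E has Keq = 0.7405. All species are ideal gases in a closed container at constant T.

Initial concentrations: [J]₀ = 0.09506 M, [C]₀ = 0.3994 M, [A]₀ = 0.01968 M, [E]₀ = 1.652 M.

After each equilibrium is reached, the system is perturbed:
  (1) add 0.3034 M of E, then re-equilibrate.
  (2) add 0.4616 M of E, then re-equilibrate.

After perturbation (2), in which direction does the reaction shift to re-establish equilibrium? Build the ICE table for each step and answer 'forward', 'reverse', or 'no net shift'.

Q₀ = 1.7241e+09 vs Keq = 0.7405 ⇒ Q>K, reverse
Step 1:
                    J           C           A           E
  Initial     0.09506      0.3994     0.01968       1.652
  Change       0.9064      0.3021      0.9064     -0.9064
  Equil         1.001      0.7015      0.9261      0.7456
  solve Keq expr → x = -0.3021; check Q = 0.7405
Then add 0.3034 M of E.
Step 2:
                    J           C           A           E
  Initial       1.001      0.7015      0.9261       1.049
  Change       0.1091     0.03636      0.1091     -0.1091
  Equil         1.111      0.7379       1.035      0.9399
  solve Keq expr → x = -0.03636; check Q = 0.7405
Then add 0.4616 M of E.
Step 3:
                    J           C           A           E
  Initial       1.111      0.7379       1.035       1.401
  Change        0.151     0.05032       0.151      -0.151
  Equil         1.262      0.7882       1.186       1.251
  solve Keq expr → x = -0.05032; check Q = 0.7405

Direction: reverse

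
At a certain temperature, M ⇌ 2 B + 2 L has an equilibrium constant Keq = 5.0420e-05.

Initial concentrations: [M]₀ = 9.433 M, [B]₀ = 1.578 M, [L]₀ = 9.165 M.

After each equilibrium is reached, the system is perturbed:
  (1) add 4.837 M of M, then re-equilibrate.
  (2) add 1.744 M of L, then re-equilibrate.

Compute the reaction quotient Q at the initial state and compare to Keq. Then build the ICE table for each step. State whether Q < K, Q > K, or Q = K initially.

Q₀ = 22.17 vs Keq = 5.0420e-05 ⇒ Q>K, reverse
Step 1:
                    M           B           L
  I             9.433       1.578       9.165
  C            0.7875      -1.575      -1.575
  E             10.22    0.002991        7.59
  solve Keq expr → x = -0.7875; check Q = 5.0420e-05
Then add 4.837 M of M.
Step 2:
                    M           B           L
  I             15.06    0.002991        7.59
  C       -3.1952e-04  6.3905e-04  6.3905e-04
  E             15.06     0.00363       7.591
  solve Keq expr → x = 3.1952e-04; check Q = 5.0420e-05
Then add 1.744 M of L.
Step 3:
                    M           B           L
  I             15.06     0.00363       9.335
  C        3.3897e-04 -6.7793e-04 -6.7793e-04
  E             15.06    0.002952       9.334
  solve Keq expr → x = -3.3897e-04; check Q = 5.0420e-05

Q₀ = 22.17; Q > K (proceeds reverse)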